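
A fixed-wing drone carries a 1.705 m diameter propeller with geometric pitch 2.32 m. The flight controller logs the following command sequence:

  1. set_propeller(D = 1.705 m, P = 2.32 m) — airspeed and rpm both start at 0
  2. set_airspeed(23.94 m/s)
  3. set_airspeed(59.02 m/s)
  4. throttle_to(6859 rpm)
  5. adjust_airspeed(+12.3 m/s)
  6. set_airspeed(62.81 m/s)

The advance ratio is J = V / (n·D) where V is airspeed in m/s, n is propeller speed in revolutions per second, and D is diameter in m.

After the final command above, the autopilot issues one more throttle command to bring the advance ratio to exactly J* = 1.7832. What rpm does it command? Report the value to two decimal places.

rpm = 1239.53

set_propeller: D = 1.705 m, P = 2.32 m (p = P/D = 1.360704); state ← (V=0, rpm=0)
set_airspeed(23.94): V ← 23.94 m/s
set_airspeed(59.02): V ← 59.02 m/s
throttle_to(6859): rpm ← 6859
adjust_airspeed(+12.3): V ← 59.02 +12.3 = 71.32 m/s
set_airspeed(62.81): V ← 62.81 m/s
final state: V = 62.81 m/s, rpm = 6859 → n = rpm/60 = 114.316667 rev/s
target J* = 1.7832; solve J* = V/(n·D) for n: n = V/(J*·D) = 62.81/(1.7832 × 1.705) = 20.658765 rev/s
rpm = 60·n = 1239.525898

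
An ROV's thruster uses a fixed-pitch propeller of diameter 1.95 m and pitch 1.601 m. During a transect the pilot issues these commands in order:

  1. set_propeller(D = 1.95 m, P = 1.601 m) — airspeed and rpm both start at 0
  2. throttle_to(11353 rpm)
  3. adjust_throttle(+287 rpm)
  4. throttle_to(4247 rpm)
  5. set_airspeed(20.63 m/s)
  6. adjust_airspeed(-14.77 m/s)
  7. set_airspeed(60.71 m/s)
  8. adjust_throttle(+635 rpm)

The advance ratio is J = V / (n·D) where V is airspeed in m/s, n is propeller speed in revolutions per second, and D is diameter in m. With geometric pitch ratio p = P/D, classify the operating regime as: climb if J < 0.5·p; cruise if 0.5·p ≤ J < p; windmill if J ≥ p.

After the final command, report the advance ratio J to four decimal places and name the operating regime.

J = 0.3826, regime = climb

set_propeller: D = 1.95 m, P = 1.601 m (p = P/D = 0.821026); state ← (V=0, rpm=0)
throttle_to(11353): rpm ← 11353
adjust_throttle(+287): rpm ← 11353 +287 = 11640
throttle_to(4247): rpm ← 4247
set_airspeed(20.63): V ← 20.63 m/s
adjust_airspeed(-14.77): V ← 20.63 -14.77 = 5.86 m/s
set_airspeed(60.71): V ← 60.71 m/s
adjust_throttle(+635): rpm ← 4247 +635 = 4882
final state: V = 60.71 m/s, rpm = 4882 → n = rpm/60 = 81.366667 rev/s
J = V / (n·D) = 60.71 / (81.366667 × 1.95) = 0.382630
regime bands: climb J<0.4105 | cruise [0.4105, 0.8210) | windmill J≥0.8210
J = 0.3826 → climb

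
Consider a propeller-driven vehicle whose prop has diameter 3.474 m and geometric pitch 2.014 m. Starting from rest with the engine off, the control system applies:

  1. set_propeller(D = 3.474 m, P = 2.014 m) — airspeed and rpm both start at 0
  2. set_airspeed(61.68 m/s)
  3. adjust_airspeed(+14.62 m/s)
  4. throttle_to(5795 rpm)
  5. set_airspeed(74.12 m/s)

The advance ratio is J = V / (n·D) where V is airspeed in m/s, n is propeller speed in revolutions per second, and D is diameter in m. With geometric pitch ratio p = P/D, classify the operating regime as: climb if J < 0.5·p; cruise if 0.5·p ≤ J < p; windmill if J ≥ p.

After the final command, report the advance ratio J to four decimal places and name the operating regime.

J = 0.2209, regime = climb

set_propeller: D = 3.474 m, P = 2.014 m (p = P/D = 0.579735); state ← (V=0, rpm=0)
set_airspeed(61.68): V ← 61.68 m/s
adjust_airspeed(+14.62): V ← 61.68 +14.62 = 76.3 m/s
throttle_to(5795): rpm ← 5795
set_airspeed(74.12): V ← 74.12 m/s
final state: V = 74.12 m/s, rpm = 5795 → n = rpm/60 = 96.583333 rev/s
J = V / (n·D) = 74.12 / (96.583333 × 3.474) = 0.220904
regime bands: climb J<0.2899 | cruise [0.2899, 0.5797) | windmill J≥0.5797
J = 0.2209 → climb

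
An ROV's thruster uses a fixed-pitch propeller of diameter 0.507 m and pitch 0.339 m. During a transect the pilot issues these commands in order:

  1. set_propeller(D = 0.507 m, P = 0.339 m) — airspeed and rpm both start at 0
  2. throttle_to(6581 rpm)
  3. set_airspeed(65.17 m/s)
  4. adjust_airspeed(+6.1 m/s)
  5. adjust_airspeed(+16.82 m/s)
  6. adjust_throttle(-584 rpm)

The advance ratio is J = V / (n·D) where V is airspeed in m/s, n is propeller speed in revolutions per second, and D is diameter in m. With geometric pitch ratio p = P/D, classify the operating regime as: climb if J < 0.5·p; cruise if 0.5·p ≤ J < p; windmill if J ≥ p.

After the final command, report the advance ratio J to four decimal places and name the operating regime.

J = 1.7383, regime = windmill

set_propeller: D = 0.507 m, P = 0.339 m (p = P/D = 0.668639); state ← (V=0, rpm=0)
throttle_to(6581): rpm ← 6581
set_airspeed(65.17): V ← 65.17 m/s
adjust_airspeed(+6.1): V ← 65.17 +6.1 = 71.27 m/s
adjust_airspeed(+16.82): V ← 71.27 +16.82 = 88.09 m/s
adjust_throttle(-584): rpm ← 6581 -584 = 5997
final state: V = 88.09 m/s, rpm = 5997 → n = rpm/60 = 99.950000 rev/s
J = V / (n·D) = 88.09 / (99.950000 × 0.507) = 1.738345
regime bands: climb J<0.3343 | cruise [0.3343, 0.6686) | windmill J≥0.6686
J = 1.7383 → windmill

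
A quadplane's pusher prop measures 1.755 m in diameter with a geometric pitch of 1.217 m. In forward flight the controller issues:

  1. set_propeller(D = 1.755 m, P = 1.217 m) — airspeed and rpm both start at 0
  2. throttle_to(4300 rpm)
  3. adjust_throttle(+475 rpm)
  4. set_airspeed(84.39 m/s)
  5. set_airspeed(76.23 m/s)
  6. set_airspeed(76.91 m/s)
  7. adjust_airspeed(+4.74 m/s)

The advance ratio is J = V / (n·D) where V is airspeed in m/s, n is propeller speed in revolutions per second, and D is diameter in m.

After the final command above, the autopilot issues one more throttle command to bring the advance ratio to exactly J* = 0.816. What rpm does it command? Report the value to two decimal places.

set_propeller: D = 1.755 m, P = 1.217 m (p = P/D = 0.693447); state ← (V=0, rpm=0)
throttle_to(4300): rpm ← 4300
adjust_throttle(+475): rpm ← 4300 +475 = 4775
set_airspeed(84.39): V ← 84.39 m/s
set_airspeed(76.23): V ← 76.23 m/s
set_airspeed(76.91): V ← 76.91 m/s
adjust_airspeed(+4.74): V ← 76.91 +4.74 = 81.65 m/s
final state: V = 81.65 m/s, rpm = 4775 → n = rpm/60 = 79.583333 rev/s
target J* = 0.816; solve J* = V/(n·D) for n: n = V/(J*·D) = 81.65/(0.816 × 1.755) = 57.014971 rev/s
rpm = 60·n = 3420.898274

rpm = 3420.90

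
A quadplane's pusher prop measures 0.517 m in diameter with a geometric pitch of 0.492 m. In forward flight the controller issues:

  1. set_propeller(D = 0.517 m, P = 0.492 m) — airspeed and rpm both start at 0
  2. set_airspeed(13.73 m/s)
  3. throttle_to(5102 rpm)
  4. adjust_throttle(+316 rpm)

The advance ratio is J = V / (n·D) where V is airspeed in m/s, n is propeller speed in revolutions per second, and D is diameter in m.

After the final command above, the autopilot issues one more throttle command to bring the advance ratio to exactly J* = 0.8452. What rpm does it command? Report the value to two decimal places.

set_propeller: D = 0.517 m, P = 0.492 m (p = P/D = 0.951644); state ← (V=0, rpm=0)
set_airspeed(13.73): V ← 13.73 m/s
throttle_to(5102): rpm ← 5102
adjust_throttle(+316): rpm ← 5102 +316 = 5418
final state: V = 13.73 m/s, rpm = 5418 → n = rpm/60 = 90.300000 rev/s
target J* = 0.8452; solve J* = V/(n·D) for n: n = V/(J*·D) = 13.73/(0.8452 × 0.517) = 31.421036 rev/s
rpm = 60·n = 1885.262184

rpm = 1885.26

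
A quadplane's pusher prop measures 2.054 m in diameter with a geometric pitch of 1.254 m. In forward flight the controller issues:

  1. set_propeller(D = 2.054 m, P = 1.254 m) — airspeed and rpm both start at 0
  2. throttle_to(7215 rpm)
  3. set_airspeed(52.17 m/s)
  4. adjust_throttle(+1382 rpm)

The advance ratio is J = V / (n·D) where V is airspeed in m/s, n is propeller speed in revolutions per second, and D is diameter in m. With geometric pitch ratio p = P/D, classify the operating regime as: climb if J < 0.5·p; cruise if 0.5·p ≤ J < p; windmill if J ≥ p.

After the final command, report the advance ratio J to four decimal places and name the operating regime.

J = 0.1773, regime = climb

set_propeller: D = 2.054 m, P = 1.254 m (p = P/D = 0.610516); state ← (V=0, rpm=0)
throttle_to(7215): rpm ← 7215
set_airspeed(52.17): V ← 52.17 m/s
adjust_throttle(+1382): rpm ← 7215 +1382 = 8597
final state: V = 52.17 m/s, rpm = 8597 → n = rpm/60 = 143.283333 rev/s
J = V / (n·D) = 52.17 / (143.283333 × 2.054) = 0.177266
regime bands: climb J<0.3053 | cruise [0.3053, 0.6105) | windmill J≥0.6105
J = 0.1773 → climb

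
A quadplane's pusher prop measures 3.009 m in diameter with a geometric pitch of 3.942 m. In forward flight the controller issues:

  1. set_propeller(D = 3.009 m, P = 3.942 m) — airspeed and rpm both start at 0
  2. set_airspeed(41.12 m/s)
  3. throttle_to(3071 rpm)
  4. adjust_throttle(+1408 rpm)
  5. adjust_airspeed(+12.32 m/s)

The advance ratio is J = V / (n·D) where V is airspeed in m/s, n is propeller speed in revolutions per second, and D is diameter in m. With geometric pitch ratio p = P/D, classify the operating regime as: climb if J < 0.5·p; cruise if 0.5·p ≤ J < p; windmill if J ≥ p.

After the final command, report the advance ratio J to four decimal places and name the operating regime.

set_propeller: D = 3.009 m, P = 3.942 m (p = P/D = 1.310070); state ← (V=0, rpm=0)
set_airspeed(41.12): V ← 41.12 m/s
throttle_to(3071): rpm ← 3071
adjust_throttle(+1408): rpm ← 3071 +1408 = 4479
adjust_airspeed(+12.32): V ← 41.12 +12.32 = 53.44 m/s
final state: V = 53.44 m/s, rpm = 4479 → n = rpm/60 = 74.650000 rev/s
J = V / (n·D) = 53.44 / (74.650000 × 3.009) = 0.237911
regime bands: climb J<0.6550 | cruise [0.6550, 1.3101) | windmill J≥1.3101
J = 0.2379 → climb

J = 0.2379, regime = climb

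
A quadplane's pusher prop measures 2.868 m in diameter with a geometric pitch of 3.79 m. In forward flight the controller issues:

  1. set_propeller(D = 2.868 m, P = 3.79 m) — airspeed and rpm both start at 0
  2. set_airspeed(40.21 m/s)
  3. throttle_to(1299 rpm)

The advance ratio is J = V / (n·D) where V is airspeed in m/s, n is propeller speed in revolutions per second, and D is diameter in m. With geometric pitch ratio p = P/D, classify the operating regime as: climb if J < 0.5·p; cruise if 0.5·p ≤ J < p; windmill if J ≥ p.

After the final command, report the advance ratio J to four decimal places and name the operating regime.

J = 0.6476, regime = climb

set_propeller: D = 2.868 m, P = 3.79 m (p = P/D = 1.321478); state ← (V=0, rpm=0)
set_airspeed(40.21): V ← 40.21 m/s
throttle_to(1299): rpm ← 1299
final state: V = 40.21 m/s, rpm = 1299 → n = rpm/60 = 21.650000 rev/s
J = V / (n·D) = 40.21 / (21.650000 × 2.868) = 0.647585
regime bands: climb J<0.6607 | cruise [0.6607, 1.3215) | windmill J≥1.3215
J = 0.6476 → climb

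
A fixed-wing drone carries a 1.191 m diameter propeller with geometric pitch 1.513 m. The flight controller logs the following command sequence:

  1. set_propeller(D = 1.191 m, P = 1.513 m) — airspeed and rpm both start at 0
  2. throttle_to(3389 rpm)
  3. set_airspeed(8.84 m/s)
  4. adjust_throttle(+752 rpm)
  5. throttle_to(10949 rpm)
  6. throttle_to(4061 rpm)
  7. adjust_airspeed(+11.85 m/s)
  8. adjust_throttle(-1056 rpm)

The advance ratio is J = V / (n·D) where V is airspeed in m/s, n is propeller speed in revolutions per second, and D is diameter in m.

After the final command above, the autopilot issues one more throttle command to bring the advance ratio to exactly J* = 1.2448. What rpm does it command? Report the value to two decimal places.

set_propeller: D = 1.191 m, P = 1.513 m (p = P/D = 1.270361); state ← (V=0, rpm=0)
throttle_to(3389): rpm ← 3389
set_airspeed(8.84): V ← 8.84 m/s
adjust_throttle(+752): rpm ← 3389 +752 = 4141
throttle_to(10949): rpm ← 10949
throttle_to(4061): rpm ← 4061
adjust_airspeed(+11.85): V ← 8.84 +11.85 = 20.69 m/s
adjust_throttle(-1056): rpm ← 4061 -1056 = 3005
final state: V = 20.69 m/s, rpm = 3005 → n = rpm/60 = 50.083333 rev/s
target J* = 1.2448; solve J* = V/(n·D) for n: n = V/(J*·D) = 20.69/(1.2448 × 1.191) = 13.955620 rev/s
rpm = 60·n = 837.337227

rpm = 837.34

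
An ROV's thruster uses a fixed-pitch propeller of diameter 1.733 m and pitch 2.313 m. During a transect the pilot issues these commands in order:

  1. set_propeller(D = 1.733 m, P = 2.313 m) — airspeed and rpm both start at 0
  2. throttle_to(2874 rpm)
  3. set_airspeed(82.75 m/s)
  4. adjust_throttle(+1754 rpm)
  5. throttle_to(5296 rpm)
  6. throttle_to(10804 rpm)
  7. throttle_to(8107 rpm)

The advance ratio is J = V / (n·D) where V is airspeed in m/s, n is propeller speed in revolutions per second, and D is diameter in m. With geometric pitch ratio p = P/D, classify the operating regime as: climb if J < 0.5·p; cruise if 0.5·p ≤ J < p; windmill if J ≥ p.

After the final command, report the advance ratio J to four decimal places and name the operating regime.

set_propeller: D = 1.733 m, P = 2.313 m (p = P/D = 1.334680); state ← (V=0, rpm=0)
throttle_to(2874): rpm ← 2874
set_airspeed(82.75): V ← 82.75 m/s
adjust_throttle(+1754): rpm ← 2874 +1754 = 4628
throttle_to(5296): rpm ← 5296
throttle_to(10804): rpm ← 10804
throttle_to(8107): rpm ← 8107
final state: V = 82.75 m/s, rpm = 8107 → n = rpm/60 = 135.116667 rev/s
J = V / (n·D) = 82.75 / (135.116667 × 1.733) = 0.353395
regime bands: climb J<0.6673 | cruise [0.6673, 1.3347) | windmill J≥1.3347
J = 0.3534 → climb

J = 0.3534, regime = climb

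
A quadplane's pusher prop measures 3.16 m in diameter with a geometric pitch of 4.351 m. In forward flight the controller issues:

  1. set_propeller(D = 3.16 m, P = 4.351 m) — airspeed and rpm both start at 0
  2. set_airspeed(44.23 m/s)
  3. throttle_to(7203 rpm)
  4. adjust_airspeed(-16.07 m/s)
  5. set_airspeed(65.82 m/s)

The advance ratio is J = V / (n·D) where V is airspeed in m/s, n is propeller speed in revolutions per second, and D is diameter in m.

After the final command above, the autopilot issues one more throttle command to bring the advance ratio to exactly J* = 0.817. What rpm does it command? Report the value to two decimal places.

set_propeller: D = 3.16 m, P = 4.351 m (p = P/D = 1.376899); state ← (V=0, rpm=0)
set_airspeed(44.23): V ← 44.23 m/s
throttle_to(7203): rpm ← 7203
adjust_airspeed(-16.07): V ← 44.23 -16.07 = 28.16 m/s
set_airspeed(65.82): V ← 65.82 m/s
final state: V = 65.82 m/s, rpm = 7203 → n = rpm/60 = 120.050000 rev/s
target J* = 0.817; solve J* = V/(n·D) for n: n = V/(J*·D) = 65.82/(0.817 × 3.16) = 25.494631 rev/s
rpm = 60·n = 1529.677889

rpm = 1529.68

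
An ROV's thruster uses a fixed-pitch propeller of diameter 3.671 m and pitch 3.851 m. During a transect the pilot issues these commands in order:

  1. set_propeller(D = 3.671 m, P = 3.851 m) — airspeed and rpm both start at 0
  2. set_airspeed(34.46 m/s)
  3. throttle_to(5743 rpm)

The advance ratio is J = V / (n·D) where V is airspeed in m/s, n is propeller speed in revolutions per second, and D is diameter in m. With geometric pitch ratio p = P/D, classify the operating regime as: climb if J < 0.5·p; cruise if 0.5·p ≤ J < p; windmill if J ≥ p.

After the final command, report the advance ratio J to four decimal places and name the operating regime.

J = 0.0981, regime = climb

set_propeller: D = 3.671 m, P = 3.851 m (p = P/D = 1.049033); state ← (V=0, rpm=0)
set_airspeed(34.46): V ← 34.46 m/s
throttle_to(5743): rpm ← 5743
final state: V = 34.46 m/s, rpm = 5743 → n = rpm/60 = 95.716667 rev/s
J = V / (n·D) = 34.46 / (95.716667 × 3.671) = 0.098072
regime bands: climb J<0.5245 | cruise [0.5245, 1.0490) | windmill J≥1.0490
J = 0.0981 → climb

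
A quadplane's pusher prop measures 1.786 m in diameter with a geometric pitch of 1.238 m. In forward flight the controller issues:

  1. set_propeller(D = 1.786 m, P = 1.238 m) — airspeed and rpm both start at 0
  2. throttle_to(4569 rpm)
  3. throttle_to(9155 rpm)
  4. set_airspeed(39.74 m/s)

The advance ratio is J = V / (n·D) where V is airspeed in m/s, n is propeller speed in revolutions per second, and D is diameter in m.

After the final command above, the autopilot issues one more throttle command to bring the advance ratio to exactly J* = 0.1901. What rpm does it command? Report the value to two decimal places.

set_propeller: D = 1.786 m, P = 1.238 m (p = P/D = 0.693169); state ← (V=0, rpm=0)
throttle_to(4569): rpm ← 4569
throttle_to(9155): rpm ← 9155
set_airspeed(39.74): V ← 39.74 m/s
final state: V = 39.74 m/s, rpm = 9155 → n = rpm/60 = 152.583333 rev/s
target J* = 0.1901; solve J* = V/(n·D) for n: n = V/(J*·D) = 39.74/(0.1901 × 1.786) = 117.048079 rev/s
rpm = 60·n = 7022.884755

rpm = 7022.88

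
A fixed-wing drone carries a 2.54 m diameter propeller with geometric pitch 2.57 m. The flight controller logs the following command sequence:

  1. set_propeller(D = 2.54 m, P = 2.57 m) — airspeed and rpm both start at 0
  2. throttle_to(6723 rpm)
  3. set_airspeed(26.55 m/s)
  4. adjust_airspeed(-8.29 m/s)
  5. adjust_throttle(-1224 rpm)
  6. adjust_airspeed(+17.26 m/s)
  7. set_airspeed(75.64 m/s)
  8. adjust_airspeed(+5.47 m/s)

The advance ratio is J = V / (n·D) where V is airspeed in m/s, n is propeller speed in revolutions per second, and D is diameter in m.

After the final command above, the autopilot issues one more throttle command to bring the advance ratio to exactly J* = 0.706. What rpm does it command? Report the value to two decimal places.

set_propeller: D = 2.54 m, P = 2.57 m (p = P/D = 1.011811); state ← (V=0, rpm=0)
throttle_to(6723): rpm ← 6723
set_airspeed(26.55): V ← 26.55 m/s
adjust_airspeed(-8.29): V ← 26.55 -8.29 = 18.26 m/s
adjust_throttle(-1224): rpm ← 6723 -1224 = 5499
adjust_airspeed(+17.26): V ← 18.26 +17.26 = 35.52 m/s
set_airspeed(75.64): V ← 75.64 m/s
adjust_airspeed(+5.47): V ← 75.64 +5.47 = 81.11 m/s
final state: V = 81.11 m/s, rpm = 5499 → n = rpm/60 = 91.650000 rev/s
target J* = 0.706; solve J* = V/(n·D) for n: n = V/(J*·D) = 81.11/(0.706 × 2.54) = 45.230979 rev/s
rpm = 60·n = 2713.858714

rpm = 2713.86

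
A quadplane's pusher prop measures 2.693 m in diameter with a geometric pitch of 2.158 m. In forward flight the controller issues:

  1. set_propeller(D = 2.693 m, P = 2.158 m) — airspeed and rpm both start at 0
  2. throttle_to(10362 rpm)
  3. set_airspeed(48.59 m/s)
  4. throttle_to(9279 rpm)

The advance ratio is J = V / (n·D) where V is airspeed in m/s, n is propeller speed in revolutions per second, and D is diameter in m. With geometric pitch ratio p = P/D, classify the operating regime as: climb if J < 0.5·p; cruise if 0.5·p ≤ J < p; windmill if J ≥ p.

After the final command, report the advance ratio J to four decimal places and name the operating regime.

J = 0.1167, regime = climb

set_propeller: D = 2.693 m, P = 2.158 m (p = P/D = 0.801337); state ← (V=0, rpm=0)
throttle_to(10362): rpm ← 10362
set_airspeed(48.59): V ← 48.59 m/s
throttle_to(9279): rpm ← 9279
final state: V = 48.59 m/s, rpm = 9279 → n = rpm/60 = 154.650000 rev/s
J = V / (n·D) = 48.59 / (154.650000 × 2.693) = 0.116670
regime bands: climb J<0.4007 | cruise [0.4007, 0.8013) | windmill J≥0.8013
J = 0.1167 → climb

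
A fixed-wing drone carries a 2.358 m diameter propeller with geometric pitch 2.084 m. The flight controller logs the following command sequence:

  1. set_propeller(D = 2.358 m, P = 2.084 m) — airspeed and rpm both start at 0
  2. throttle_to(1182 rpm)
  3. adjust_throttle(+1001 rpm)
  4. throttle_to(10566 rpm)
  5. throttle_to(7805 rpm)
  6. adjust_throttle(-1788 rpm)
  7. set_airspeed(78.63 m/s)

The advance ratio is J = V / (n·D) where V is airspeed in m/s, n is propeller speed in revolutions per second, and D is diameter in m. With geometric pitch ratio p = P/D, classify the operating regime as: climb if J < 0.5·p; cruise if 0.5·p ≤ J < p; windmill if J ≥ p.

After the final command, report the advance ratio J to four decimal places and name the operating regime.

set_propeller: D = 2.358 m, P = 2.084 m (p = P/D = 0.883800); state ← (V=0, rpm=0)
throttle_to(1182): rpm ← 1182
adjust_throttle(+1001): rpm ← 1182 +1001 = 2183
throttle_to(10566): rpm ← 10566
throttle_to(7805): rpm ← 7805
adjust_throttle(-1788): rpm ← 7805 -1788 = 6017
set_airspeed(78.63): V ← 78.63 m/s
final state: V = 78.63 m/s, rpm = 6017 → n = rpm/60 = 100.283333 rev/s
J = V / (n·D) = 78.63 / (100.283333 × 2.358) = 0.332518
regime bands: climb J<0.4419 | cruise [0.4419, 0.8838) | windmill J≥0.8838
J = 0.3325 → climb

J = 0.3325, regime = climb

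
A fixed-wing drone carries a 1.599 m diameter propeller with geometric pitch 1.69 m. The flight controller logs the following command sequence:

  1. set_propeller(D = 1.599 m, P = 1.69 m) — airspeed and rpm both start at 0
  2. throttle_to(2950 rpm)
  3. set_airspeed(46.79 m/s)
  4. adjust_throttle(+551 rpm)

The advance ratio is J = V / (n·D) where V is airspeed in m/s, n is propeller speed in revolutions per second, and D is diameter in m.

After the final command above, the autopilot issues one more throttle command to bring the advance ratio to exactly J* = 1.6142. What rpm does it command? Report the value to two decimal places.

set_propeller: D = 1.599 m, P = 1.69 m (p = P/D = 1.056911); state ← (V=0, rpm=0)
throttle_to(2950): rpm ← 2950
set_airspeed(46.79): V ← 46.79 m/s
adjust_throttle(+551): rpm ← 2950 +551 = 3501
final state: V = 46.79 m/s, rpm = 3501 → n = rpm/60 = 58.350000 rev/s
target J* = 1.6142; solve J* = V/(n·D) for n: n = V/(J*·D) = 46.79/(1.6142 × 1.599) = 18.127889 rev/s
rpm = 60·n = 1087.673353

rpm = 1087.67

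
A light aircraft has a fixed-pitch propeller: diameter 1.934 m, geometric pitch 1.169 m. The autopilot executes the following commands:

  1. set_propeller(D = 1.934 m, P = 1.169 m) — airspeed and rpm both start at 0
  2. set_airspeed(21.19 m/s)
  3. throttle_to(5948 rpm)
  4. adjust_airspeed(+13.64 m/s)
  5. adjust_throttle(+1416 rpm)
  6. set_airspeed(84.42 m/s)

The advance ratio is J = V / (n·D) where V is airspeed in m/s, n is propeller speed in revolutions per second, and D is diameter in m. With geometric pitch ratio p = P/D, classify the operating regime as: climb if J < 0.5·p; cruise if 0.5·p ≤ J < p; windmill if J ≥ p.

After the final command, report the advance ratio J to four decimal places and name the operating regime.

set_propeller: D = 1.934 m, P = 1.169 m (p = P/D = 0.604447); state ← (V=0, rpm=0)
set_airspeed(21.19): V ← 21.19 m/s
throttle_to(5948): rpm ← 5948
adjust_airspeed(+13.64): V ← 21.19 +13.64 = 34.83 m/s
adjust_throttle(+1416): rpm ← 5948 +1416 = 7364
set_airspeed(84.42): V ← 84.42 m/s
final state: V = 84.42 m/s, rpm = 7364 → n = rpm/60 = 122.733333 rev/s
J = V / (n·D) = 84.42 / (122.733333 × 1.934) = 0.355653
regime bands: climb J<0.3022 | cruise [0.3022, 0.6044) | windmill J≥0.6044
J = 0.3557 → cruise

J = 0.3557, regime = cruise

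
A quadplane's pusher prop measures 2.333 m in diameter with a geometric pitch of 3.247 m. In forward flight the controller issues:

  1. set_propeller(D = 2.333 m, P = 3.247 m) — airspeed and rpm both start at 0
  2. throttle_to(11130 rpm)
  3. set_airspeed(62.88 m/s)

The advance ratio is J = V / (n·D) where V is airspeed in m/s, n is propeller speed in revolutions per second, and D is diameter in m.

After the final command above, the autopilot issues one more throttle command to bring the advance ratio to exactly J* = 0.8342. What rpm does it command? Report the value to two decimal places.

set_propeller: D = 2.333 m, P = 3.247 m (p = P/D = 1.391770); state ← (V=0, rpm=0)
throttle_to(11130): rpm ← 11130
set_airspeed(62.88): V ← 62.88 m/s
final state: V = 62.88 m/s, rpm = 11130 → n = rpm/60 = 185.500000 rev/s
target J* = 0.8342; solve J* = V/(n·D) for n: n = V/(J*·D) = 62.88/(0.8342 × 2.333) = 32.309304 rev/s
rpm = 60·n = 1938.558267

rpm = 1938.56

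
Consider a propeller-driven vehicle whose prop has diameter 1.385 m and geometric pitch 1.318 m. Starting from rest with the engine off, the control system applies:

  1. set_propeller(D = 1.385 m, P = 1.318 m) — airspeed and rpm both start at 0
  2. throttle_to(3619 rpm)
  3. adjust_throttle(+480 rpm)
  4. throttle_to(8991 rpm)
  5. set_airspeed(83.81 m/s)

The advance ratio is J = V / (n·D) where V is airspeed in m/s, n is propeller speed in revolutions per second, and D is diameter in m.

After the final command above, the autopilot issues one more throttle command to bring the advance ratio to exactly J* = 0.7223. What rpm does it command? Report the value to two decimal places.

set_propeller: D = 1.385 m, P = 1.318 m (p = P/D = 0.951625); state ← (V=0, rpm=0)
throttle_to(3619): rpm ← 3619
adjust_throttle(+480): rpm ← 3619 +480 = 4099
throttle_to(8991): rpm ← 8991
set_airspeed(83.81): V ← 83.81 m/s
final state: V = 83.81 m/s, rpm = 8991 → n = rpm/60 = 149.850000 rev/s
target J* = 0.7223; solve J* = V/(n·D) for n: n = V/(J*·D) = 83.81/(0.7223 × 1.385) = 83.777704 rev/s
rpm = 60·n = 5026.662222

rpm = 5026.66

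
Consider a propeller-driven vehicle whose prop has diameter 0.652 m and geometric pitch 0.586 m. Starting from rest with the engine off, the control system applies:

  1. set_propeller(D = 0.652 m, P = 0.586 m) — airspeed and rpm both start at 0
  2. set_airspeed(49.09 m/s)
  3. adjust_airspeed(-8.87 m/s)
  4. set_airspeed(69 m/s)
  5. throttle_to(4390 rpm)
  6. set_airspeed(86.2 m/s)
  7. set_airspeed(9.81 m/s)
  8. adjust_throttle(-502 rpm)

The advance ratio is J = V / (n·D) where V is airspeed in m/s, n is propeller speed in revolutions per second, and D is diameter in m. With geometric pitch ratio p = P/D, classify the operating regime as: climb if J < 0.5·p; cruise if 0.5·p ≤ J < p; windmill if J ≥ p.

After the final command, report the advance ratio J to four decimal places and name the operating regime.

set_propeller: D = 0.652 m, P = 0.586 m (p = P/D = 0.898773); state ← (V=0, rpm=0)
set_airspeed(49.09): V ← 49.09 m/s
adjust_airspeed(-8.87): V ← 49.09 -8.87 = 40.22 m/s
set_airspeed(69): V ← 69 m/s
throttle_to(4390): rpm ← 4390
set_airspeed(86.2): V ← 86.2 m/s
set_airspeed(9.81): V ← 9.81 m/s
adjust_throttle(-502): rpm ← 4390 -502 = 3888
final state: V = 9.81 m/s, rpm = 3888 → n = rpm/60 = 64.800000 rev/s
J = V / (n·D) = 9.81 / (64.800000 × 0.652) = 0.232192
regime bands: climb J<0.4494 | cruise [0.4494, 0.8988) | windmill J≥0.8988
J = 0.2322 → climb

J = 0.2322, regime = climb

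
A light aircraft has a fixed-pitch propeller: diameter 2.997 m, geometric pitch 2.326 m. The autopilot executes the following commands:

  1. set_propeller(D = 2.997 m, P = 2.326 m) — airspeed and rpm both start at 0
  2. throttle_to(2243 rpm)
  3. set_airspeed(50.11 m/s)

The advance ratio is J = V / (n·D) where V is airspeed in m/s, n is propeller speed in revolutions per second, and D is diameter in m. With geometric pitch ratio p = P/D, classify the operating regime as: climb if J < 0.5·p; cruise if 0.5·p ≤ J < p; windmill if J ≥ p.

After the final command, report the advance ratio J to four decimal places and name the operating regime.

set_propeller: D = 2.997 m, P = 2.326 m (p = P/D = 0.776109); state ← (V=0, rpm=0)
throttle_to(2243): rpm ← 2243
set_airspeed(50.11): V ← 50.11 m/s
final state: V = 50.11 m/s, rpm = 2243 → n = rpm/60 = 37.383333 rev/s
J = V / (n·D) = 50.11 / (37.383333 × 2.997) = 0.447260
regime bands: climb J<0.3881 | cruise [0.3881, 0.7761) | windmill J≥0.7761
J = 0.4473 → cruise

J = 0.4473, regime = cruise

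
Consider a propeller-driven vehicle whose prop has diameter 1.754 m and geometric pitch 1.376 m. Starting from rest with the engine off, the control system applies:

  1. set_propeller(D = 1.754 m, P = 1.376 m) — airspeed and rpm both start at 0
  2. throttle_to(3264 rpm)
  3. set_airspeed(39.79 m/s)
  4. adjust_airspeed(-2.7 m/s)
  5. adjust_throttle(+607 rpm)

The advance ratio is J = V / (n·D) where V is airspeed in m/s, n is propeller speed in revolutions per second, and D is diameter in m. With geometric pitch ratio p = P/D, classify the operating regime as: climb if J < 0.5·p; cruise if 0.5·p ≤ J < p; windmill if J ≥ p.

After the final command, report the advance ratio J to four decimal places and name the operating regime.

J = 0.3278, regime = climb

set_propeller: D = 1.754 m, P = 1.376 m (p = P/D = 0.784493); state ← (V=0, rpm=0)
throttle_to(3264): rpm ← 3264
set_airspeed(39.79): V ← 39.79 m/s
adjust_airspeed(-2.7): V ← 39.79 -2.7 = 37.09 m/s
adjust_throttle(+607): rpm ← 3264 +607 = 3871
final state: V = 37.09 m/s, rpm = 3871 → n = rpm/60 = 64.516667 rev/s
J = V / (n·D) = 37.09 / (64.516667 × 1.754) = 0.327760
regime bands: climb J<0.3922 | cruise [0.3922, 0.7845) | windmill J≥0.7845
J = 0.3278 → climb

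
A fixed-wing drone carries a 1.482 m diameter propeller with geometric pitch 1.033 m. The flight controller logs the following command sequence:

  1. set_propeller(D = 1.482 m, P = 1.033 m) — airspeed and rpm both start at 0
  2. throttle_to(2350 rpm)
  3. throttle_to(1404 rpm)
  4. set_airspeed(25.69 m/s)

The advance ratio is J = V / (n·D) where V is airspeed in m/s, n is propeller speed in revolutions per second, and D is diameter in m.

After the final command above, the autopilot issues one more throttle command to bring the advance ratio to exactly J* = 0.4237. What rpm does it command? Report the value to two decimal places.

rpm = 2454.76

set_propeller: D = 1.482 m, P = 1.033 m (p = P/D = 0.697031); state ← (V=0, rpm=0)
throttle_to(2350): rpm ← 2350
throttle_to(1404): rpm ← 1404
set_airspeed(25.69): V ← 25.69 m/s
final state: V = 25.69 m/s, rpm = 1404 → n = rpm/60 = 23.400000 rev/s
target J* = 0.4237; solve J* = V/(n·D) for n: n = V/(J*·D) = 25.69/(0.4237 × 1.482) = 40.912634 rev/s
rpm = 60·n = 2454.758017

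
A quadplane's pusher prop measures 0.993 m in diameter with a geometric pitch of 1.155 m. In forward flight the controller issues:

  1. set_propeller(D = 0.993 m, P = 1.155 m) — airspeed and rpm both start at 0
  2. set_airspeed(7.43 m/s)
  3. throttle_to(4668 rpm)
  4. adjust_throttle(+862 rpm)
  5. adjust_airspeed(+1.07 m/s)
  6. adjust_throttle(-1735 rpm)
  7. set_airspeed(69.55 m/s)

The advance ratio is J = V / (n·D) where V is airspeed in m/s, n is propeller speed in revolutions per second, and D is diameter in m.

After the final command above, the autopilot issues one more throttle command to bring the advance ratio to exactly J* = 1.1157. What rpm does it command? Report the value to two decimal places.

set_propeller: D = 0.993 m, P = 1.155 m (p = P/D = 1.163142); state ← (V=0, rpm=0)
set_airspeed(7.43): V ← 7.43 m/s
throttle_to(4668): rpm ← 4668
adjust_throttle(+862): rpm ← 4668 +862 = 5530
adjust_airspeed(+1.07): V ← 7.43 +1.07 = 8.5 m/s
adjust_throttle(-1735): rpm ← 5530 -1735 = 3795
set_airspeed(69.55): V ← 69.55 m/s
final state: V = 69.55 m/s, rpm = 3795 → n = rpm/60 = 63.250000 rev/s
target J* = 1.1157; solve J* = V/(n·D) for n: n = V/(J*·D) = 69.55/(1.1157 × 0.993) = 62.776985 rev/s
rpm = 60·n = 3766.619090

rpm = 3766.62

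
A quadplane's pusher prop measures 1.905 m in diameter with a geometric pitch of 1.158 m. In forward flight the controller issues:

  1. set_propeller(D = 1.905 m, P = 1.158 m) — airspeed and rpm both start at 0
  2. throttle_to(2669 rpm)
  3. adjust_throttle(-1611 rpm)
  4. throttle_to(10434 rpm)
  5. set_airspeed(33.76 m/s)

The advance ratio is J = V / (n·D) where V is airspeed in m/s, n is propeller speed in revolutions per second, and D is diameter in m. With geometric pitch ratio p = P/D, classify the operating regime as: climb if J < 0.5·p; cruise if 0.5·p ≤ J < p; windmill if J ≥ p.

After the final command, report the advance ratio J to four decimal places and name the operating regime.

set_propeller: D = 1.905 m, P = 1.158 m (p = P/D = 0.607874); state ← (V=0, rpm=0)
throttle_to(2669): rpm ← 2669
adjust_throttle(-1611): rpm ← 2669 -1611 = 1058
throttle_to(10434): rpm ← 10434
set_airspeed(33.76): V ← 33.76 m/s
final state: V = 33.76 m/s, rpm = 10434 → n = rpm/60 = 173.900000 rev/s
J = V / (n·D) = 33.76 / (173.900000 × 1.905) = 0.101908
regime bands: climb J<0.3039 | cruise [0.3039, 0.6079) | windmill J≥0.6079
J = 0.1019 → climb

J = 0.1019, regime = climb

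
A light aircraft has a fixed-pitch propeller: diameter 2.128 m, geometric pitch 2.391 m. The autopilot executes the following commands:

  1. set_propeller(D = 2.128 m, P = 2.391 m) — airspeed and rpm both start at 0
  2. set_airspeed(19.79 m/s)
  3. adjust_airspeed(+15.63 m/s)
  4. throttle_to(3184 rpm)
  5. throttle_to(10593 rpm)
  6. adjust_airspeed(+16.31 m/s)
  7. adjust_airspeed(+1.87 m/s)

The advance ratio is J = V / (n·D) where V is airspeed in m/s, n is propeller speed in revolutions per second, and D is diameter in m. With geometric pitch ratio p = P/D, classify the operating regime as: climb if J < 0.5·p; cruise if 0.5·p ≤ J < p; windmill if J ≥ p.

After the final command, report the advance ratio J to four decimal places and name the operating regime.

J = 0.1427, regime = climb

set_propeller: D = 2.128 m, P = 2.391 m (p = P/D = 1.123590); state ← (V=0, rpm=0)
set_airspeed(19.79): V ← 19.79 m/s
adjust_airspeed(+15.63): V ← 19.79 +15.63 = 35.42 m/s
throttle_to(3184): rpm ← 3184
throttle_to(10593): rpm ← 10593
adjust_airspeed(+16.31): V ← 35.42 +16.31 = 51.73 m/s
adjust_airspeed(+1.87): V ← 51.73 +1.87 = 53.6 m/s
final state: V = 53.6 m/s, rpm = 10593 → n = rpm/60 = 176.550000 rev/s
J = V / (n·D) = 53.6 / (176.550000 × 2.128) = 0.142668
regime bands: climb J<0.5618 | cruise [0.5618, 1.1236) | windmill J≥1.1236
J = 0.1427 → climb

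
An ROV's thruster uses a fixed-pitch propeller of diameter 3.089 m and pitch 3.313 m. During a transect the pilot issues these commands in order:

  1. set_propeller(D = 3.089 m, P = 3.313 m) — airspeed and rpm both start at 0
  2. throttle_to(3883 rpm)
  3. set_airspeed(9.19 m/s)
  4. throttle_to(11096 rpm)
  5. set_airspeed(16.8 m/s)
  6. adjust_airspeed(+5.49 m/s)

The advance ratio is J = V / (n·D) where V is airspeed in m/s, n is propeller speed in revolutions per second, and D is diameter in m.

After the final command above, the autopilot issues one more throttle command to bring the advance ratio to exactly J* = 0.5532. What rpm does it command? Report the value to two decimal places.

rpm = 782.64

set_propeller: D = 3.089 m, P = 3.313 m (p = P/D = 1.072515); state ← (V=0, rpm=0)
throttle_to(3883): rpm ← 3883
set_airspeed(9.19): V ← 9.19 m/s
throttle_to(11096): rpm ← 11096
set_airspeed(16.8): V ← 16.8 m/s
adjust_airspeed(+5.49): V ← 16.8 +5.49 = 22.29 m/s
final state: V = 22.29 m/s, rpm = 11096 → n = rpm/60 = 184.933333 rev/s
target J* = 0.5532; solve J* = V/(n·D) for n: n = V/(J*·D) = 22.29/(0.5532 × 3.089) = 13.043976 rev/s
rpm = 60·n = 782.638556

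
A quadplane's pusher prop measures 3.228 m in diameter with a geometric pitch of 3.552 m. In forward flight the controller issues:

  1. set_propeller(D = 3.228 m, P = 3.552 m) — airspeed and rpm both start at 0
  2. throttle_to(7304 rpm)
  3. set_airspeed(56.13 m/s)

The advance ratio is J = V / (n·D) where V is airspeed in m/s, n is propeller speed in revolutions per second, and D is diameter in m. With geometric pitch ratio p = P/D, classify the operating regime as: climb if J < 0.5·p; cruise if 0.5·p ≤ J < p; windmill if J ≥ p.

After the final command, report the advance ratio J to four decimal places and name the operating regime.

J = 0.1428, regime = climb

set_propeller: D = 3.228 m, P = 3.552 m (p = P/D = 1.100372); state ← (V=0, rpm=0)
throttle_to(7304): rpm ← 7304
set_airspeed(56.13): V ← 56.13 m/s
final state: V = 56.13 m/s, rpm = 7304 → n = rpm/60 = 121.733333 rev/s
J = V / (n·D) = 56.13 / (121.733333 × 3.228) = 0.142841
regime bands: climb J<0.5502 | cruise [0.5502, 1.1004) | windmill J≥1.1004
J = 0.1428 → climb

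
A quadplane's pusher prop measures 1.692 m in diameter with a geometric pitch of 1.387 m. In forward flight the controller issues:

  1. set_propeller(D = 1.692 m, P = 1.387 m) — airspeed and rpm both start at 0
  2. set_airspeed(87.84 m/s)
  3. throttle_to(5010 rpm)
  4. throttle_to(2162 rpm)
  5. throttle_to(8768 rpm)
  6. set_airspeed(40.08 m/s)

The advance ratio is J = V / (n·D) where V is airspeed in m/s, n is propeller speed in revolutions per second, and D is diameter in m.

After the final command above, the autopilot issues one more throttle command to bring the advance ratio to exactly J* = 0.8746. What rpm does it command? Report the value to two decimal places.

set_propeller: D = 1.692 m, P = 1.387 m (p = P/D = 0.819740); state ← (V=0, rpm=0)
set_airspeed(87.84): V ← 87.84 m/s
throttle_to(5010): rpm ← 5010
throttle_to(2162): rpm ← 2162
throttle_to(8768): rpm ← 8768
set_airspeed(40.08): V ← 40.08 m/s
final state: V = 40.08 m/s, rpm = 8768 → n = rpm/60 = 146.133333 rev/s
target J* = 0.8746; solve J* = V/(n·D) for n: n = V/(J*·D) = 40.08/(0.8746 × 1.692) = 27.084317 rev/s
rpm = 60·n = 1625.058994

rpm = 1625.06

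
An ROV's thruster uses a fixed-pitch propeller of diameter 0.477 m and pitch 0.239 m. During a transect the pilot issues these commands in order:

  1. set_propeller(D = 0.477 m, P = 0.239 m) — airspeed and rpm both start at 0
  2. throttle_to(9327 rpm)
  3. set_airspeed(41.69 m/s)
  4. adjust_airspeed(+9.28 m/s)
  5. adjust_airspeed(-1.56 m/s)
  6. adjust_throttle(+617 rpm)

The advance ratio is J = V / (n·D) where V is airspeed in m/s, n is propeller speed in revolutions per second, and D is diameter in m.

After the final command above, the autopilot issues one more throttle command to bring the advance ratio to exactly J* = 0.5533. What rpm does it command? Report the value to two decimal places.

rpm = 11232.77

set_propeller: D = 0.477 m, P = 0.239 m (p = P/D = 0.501048); state ← (V=0, rpm=0)
throttle_to(9327): rpm ← 9327
set_airspeed(41.69): V ← 41.69 m/s
adjust_airspeed(+9.28): V ← 41.69 +9.28 = 50.97 m/s
adjust_airspeed(-1.56): V ← 50.97 -1.56 = 49.41 m/s
adjust_throttle(+617): rpm ← 9327 +617 = 9944
final state: V = 49.41 m/s, rpm = 9944 → n = rpm/60 = 165.733333 rev/s
target J* = 0.5533; solve J* = V/(n·D) for n: n = V/(J*·D) = 49.41/(0.5533 × 0.477) = 187.212915 rev/s
rpm = 60·n = 11232.774877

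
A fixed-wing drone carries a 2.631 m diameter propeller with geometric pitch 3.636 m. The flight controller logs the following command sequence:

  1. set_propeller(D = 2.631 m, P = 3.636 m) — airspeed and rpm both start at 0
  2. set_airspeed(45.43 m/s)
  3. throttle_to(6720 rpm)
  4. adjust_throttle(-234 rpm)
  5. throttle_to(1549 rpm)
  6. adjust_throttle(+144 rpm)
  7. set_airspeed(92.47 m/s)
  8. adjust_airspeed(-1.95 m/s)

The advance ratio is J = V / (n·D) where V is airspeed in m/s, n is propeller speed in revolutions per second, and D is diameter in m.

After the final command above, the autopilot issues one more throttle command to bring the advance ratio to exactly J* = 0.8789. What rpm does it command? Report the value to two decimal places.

rpm = 2348.74

set_propeller: D = 2.631 m, P = 3.636 m (p = P/D = 1.381984); state ← (V=0, rpm=0)
set_airspeed(45.43): V ← 45.43 m/s
throttle_to(6720): rpm ← 6720
adjust_throttle(-234): rpm ← 6720 -234 = 6486
throttle_to(1549): rpm ← 1549
adjust_throttle(+144): rpm ← 1549 +144 = 1693
set_airspeed(92.47): V ← 92.47 m/s
adjust_airspeed(-1.95): V ← 92.47 -1.95 = 90.52 m/s
final state: V = 90.52 m/s, rpm = 1693 → n = rpm/60 = 28.216667 rev/s
target J* = 0.8789; solve J* = V/(n·D) for n: n = V/(J*·D) = 90.52/(0.8789 × 2.631) = 39.145715 rev/s
rpm = 60·n = 2348.742915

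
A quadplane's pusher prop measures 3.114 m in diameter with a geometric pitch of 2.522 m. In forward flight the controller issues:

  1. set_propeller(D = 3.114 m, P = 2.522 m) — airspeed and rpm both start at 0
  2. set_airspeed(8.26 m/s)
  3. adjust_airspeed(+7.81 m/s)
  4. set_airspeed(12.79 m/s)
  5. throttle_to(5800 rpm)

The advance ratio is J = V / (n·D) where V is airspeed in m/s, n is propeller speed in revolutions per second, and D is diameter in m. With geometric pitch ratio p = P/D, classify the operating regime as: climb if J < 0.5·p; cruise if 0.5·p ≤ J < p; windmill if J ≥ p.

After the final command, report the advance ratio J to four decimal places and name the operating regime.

set_propeller: D = 3.114 m, P = 2.522 m (p = P/D = 0.809891); state ← (V=0, rpm=0)
set_airspeed(8.26): V ← 8.26 m/s
adjust_airspeed(+7.81): V ← 8.26 +7.81 = 16.07 m/s
set_airspeed(12.79): V ← 12.79 m/s
throttle_to(5800): rpm ← 5800
final state: V = 12.79 m/s, rpm = 5800 → n = rpm/60 = 96.666667 rev/s
J = V / (n·D) = 12.79 / (96.666667 × 3.114) = 0.042489
regime bands: climb J<0.4049 | cruise [0.4049, 0.8099) | windmill J≥0.8099
J = 0.0425 → climb

J = 0.0425, regime = climb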